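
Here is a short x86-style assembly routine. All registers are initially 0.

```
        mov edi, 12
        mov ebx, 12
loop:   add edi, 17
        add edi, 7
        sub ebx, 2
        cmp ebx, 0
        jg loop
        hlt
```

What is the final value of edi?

156

after mov edi, 12: edi=12
after mov ebx, 12: ebx=12
after add edi, 17: edi=12+17=29
after add edi, 7: edi=29+7=36
after sub ebx, 2: ebx=12-2=10
cmp ebx, 0  (cmp 10,0)
jg loop: taken
after add edi, 17: edi=36+17=53
after add edi, 7: edi=53+7=60
after sub ebx, 2: ebx=10-2=8
cmp ebx, 0  (cmp 8,0)
jg loop: taken
after add edi, 17: edi=60+17=77
after add edi, 7: edi=77+7=84
after sub ebx, 2: ebx=8-2=6
cmp ebx, 0  (cmp 6,0)
jg loop: taken
after add edi, 17: edi=84+17=101
after add edi, 7: edi=101+7=108
after sub ebx, 2: ebx=6-2=4
cmp ebx, 0  (cmp 4,0)
jg loop: taken
after add edi, 17: edi=108+17=125
after add edi, 7: edi=125+7=132
after sub ebx, 2: ebx=4-2=2
cmp ebx, 0  (cmp 2,0)
jg loop: taken
after add edi, 17: edi=132+17=149
after add edi, 7: edi=149+7=156
after sub ebx, 2: ebx=2-2=0
cmp ebx, 0  (cmp 0,0)
jg loop: not taken
halt.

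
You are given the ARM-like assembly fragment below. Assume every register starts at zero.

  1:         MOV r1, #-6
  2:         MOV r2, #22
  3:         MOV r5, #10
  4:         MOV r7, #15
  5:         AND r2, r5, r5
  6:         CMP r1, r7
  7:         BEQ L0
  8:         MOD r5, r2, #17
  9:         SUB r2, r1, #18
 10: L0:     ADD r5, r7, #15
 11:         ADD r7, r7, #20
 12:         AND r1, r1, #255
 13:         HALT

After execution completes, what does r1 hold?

after MOV r1, #-6: r1=-6
after MOV r2, #22: r2=22
after MOV r5, #10: r5=10
after MOV r7, #15: r7=15
after AND r2, r5, r5: r2=10&10=10
CMP r1, r7  (cmp -6,15)
BEQ L0: not taken
after MOD r5, r2, #17: r5=10%17=10
after SUB r2, r1, #18: r2=(-6)-18=-24
after ADD r5, r7, #15: r5=15+15=30
after ADD r7, r7, #20: r7=15+20=35
after AND r1, r1, #255: r1=(-6)&255=250
halt.

250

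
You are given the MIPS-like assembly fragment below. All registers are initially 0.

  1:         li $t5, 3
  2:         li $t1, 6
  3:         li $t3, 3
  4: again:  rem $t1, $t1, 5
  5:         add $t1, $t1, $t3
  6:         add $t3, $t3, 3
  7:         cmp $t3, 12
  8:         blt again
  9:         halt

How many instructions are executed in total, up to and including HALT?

after li $t5, 3: $t5=3
after li $t1, 6: $t1=6
after li $t3, 3: $t3=3
after rem $t1, $t1, 5: $t1=6%5=1
after add $t1, $t1, $t3: $t1=1+3=4
after add $t3, $t3, 3: $t3=3+3=6
cmp $t3, 12  (cmp 6,12)
blt again: taken
after rem $t1, $t1, 5: $t1=4%5=4
after add $t1, $t1, $t3: $t1=4+6=10
after add $t3, $t3, 3: $t3=6+3=9
cmp $t3, 12  (cmp 9,12)
blt again: taken
after rem $t1, $t1, 5: $t1=10%5=0
after add $t1, $t1, $t3: $t1=0+9=9
after add $t3, $t3, 3: $t3=9+3=12
cmp $t3, 12  (cmp 12,12)
blt again: not taken
halt.
Total executed instructions: 19.

19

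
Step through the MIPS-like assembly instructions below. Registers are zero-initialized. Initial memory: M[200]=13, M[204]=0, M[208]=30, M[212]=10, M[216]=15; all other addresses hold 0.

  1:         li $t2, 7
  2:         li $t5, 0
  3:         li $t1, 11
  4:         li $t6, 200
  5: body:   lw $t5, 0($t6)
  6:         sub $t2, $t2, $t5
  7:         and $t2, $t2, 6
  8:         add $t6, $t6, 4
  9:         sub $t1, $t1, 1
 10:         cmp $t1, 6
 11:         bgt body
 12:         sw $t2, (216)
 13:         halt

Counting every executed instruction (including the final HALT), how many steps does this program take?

after li $t2, 7: $t2=7
after li $t5, 0: $t5=0
after li $t1, 11: $t1=11
after li $t6, 200: $t6=200
after lw $t5, 0($t6): $t5=M[200]=13
after sub $t2, $t2, $t5: $t2=7-13=-6
after and $t2, $t2, 6: $t2=(-6)&6=2
after add $t6, $t6, 4: $t6=200+4=204
after sub $t1, $t1, 1: $t1=11-1=10
cmp $t1, 6  (cmp 10,6)
bgt body: taken
after lw $t5, 0($t6): $t5=M[204]=0
after sub $t2, $t2, $t5: $t2=2-0=2
after and $t2, $t2, 6: $t2=2&6=2
after add $t6, $t6, 4: $t6=204+4=208
after sub $t1, $t1, 1: $t1=10-1=9
cmp $t1, 6  (cmp 9,6)
bgt body: taken
after lw $t5, 0($t6): $t5=M[208]=30
after sub $t2, $t2, $t5: $t2=2-30=-28
after and $t2, $t2, 6: $t2=(-28)&6=4
after add $t6, $t6, 4: $t6=208+4=212
after sub $t1, $t1, 1: $t1=9-1=8
cmp $t1, 6  (cmp 8,6)
bgt body: taken
after lw $t5, 0($t6): $t5=M[212]=10
after sub $t2, $t2, $t5: $t2=4-10=-6
after and $t2, $t2, 6: $t2=(-6)&6=2
after add $t6, $t6, 4: $t6=212+4=216
after sub $t1, $t1, 1: $t1=8-1=7
cmp $t1, 6  (cmp 7,6)
bgt body: taken
after lw $t5, 0($t6): $t5=M[216]=15
after sub $t2, $t2, $t5: $t2=2-15=-13
after and $t2, $t2, 6: $t2=(-13)&6=2
after add $t6, $t6, 4: $t6=216+4=220
after sub $t1, $t1, 1: $t1=7-1=6
cmp $t1, 6  (cmp 6,6)
bgt body: not taken
sw $t2, (216) → M[216]=2
halt.
Total executed instructions: 41.

41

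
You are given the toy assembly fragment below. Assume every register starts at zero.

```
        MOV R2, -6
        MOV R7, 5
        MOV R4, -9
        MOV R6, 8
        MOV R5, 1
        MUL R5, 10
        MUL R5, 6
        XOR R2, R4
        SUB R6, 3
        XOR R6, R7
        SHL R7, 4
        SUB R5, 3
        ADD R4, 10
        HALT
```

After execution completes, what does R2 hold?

MOV R2, -6 → R2=-6
MOV R7, 5 → R7=5
MOV R4, -9 → R4=-9
MOV R6, 8 → R6=8
MOV R5, 1 → R5=1
MUL R5, 10 → R5=1*10=10
MUL R5, 6 → R5=10*6=60
XOR R2, R4 → R2=(-6)^(-9)=13
SUB R6, 3 → R6=8-3=5
XOR R6, R7 → R6=5^5=0
SHL R7, 4 → R7=5<<4=80
SUB R5, 3 → R5=60-3=57
ADD R4, 10 → R4=(-9)+10=1
halt.

13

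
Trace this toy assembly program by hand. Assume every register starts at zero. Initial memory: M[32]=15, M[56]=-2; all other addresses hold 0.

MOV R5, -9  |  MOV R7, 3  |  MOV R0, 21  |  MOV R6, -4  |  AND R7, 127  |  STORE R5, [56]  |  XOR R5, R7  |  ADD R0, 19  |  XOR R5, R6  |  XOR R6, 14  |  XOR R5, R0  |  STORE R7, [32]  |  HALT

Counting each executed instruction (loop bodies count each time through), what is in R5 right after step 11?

MOV R5, -9 → R5=-9
MOV R7, 3 → R7=3
MOV R0, 21 → R0=21
MOV R6, -4 → R6=-4
AND R7, 127 → R7=3&127=3
STORE R5, [56] → M[56]=-9
XOR R5, R7 → R5=(-9)^3=-12
ADD R0, 19 → R0=21+19=40
XOR R5, R6 → R5=(-12)^(-4)=8
XOR R6, 14 → R6=(-4)^14=-14
XOR R5, R0 → R5=8^40=32
After step 11: R5 = 32.

32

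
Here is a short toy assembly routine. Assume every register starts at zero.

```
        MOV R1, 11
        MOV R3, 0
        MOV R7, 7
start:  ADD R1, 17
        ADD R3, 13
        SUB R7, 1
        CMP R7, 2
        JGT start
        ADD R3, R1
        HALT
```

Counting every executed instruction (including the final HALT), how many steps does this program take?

30

MOV R1, 11 → R1=11
MOV R3, 0 → R3=0
MOV R7, 7 → R7=7
ADD R1, 17 → R1=11+17=28
ADD R3, 13 → R3=0+13=13
SUB R7, 1 → R7=7-1=6
CMP R7, 2  (cmp 6,2)
JGT start: taken
ADD R1, 17 → R1=28+17=45
ADD R3, 13 → R3=13+13=26
SUB R7, 1 → R7=6-1=5
CMP R7, 2  (cmp 5,2)
JGT start: taken
ADD R1, 17 → R1=45+17=62
ADD R3, 13 → R3=26+13=39
SUB R7, 1 → R7=5-1=4
CMP R7, 2  (cmp 4,2)
JGT start: taken
ADD R1, 17 → R1=62+17=79
ADD R3, 13 → R3=39+13=52
SUB R7, 1 → R7=4-1=3
CMP R7, 2  (cmp 3,2)
JGT start: taken
ADD R1, 17 → R1=79+17=96
ADD R3, 13 → R3=52+13=65
SUB R7, 1 → R7=3-1=2
CMP R7, 2  (cmp 2,2)
JGT start: not taken
ADD R3, R1 → R3=65+96=161
halt.
Total executed instructions: 30.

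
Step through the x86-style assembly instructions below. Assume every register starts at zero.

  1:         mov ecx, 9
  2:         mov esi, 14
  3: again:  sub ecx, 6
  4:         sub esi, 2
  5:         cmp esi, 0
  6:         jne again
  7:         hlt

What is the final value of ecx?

-33

after mov ecx, 9: ecx=9
after mov esi, 14: esi=14
after sub ecx, 6: ecx=9-6=3
after sub esi, 2: esi=14-2=12
cmp esi, 0  (cmp 12,0)
jne again: taken
after sub ecx, 6: ecx=3-6=-3
after sub esi, 2: esi=12-2=10
cmp esi, 0  (cmp 10,0)
jne again: taken
after sub ecx, 6: ecx=(-3)-6=-9
after sub esi, 2: esi=10-2=8
cmp esi, 0  (cmp 8,0)
jne again: taken
after sub ecx, 6: ecx=(-9)-6=-15
after sub esi, 2: esi=8-2=6
cmp esi, 0  (cmp 6,0)
jne again: taken
after sub ecx, 6: ecx=(-15)-6=-21
after sub esi, 2: esi=6-2=4
cmp esi, 0  (cmp 4,0)
jne again: taken
after sub ecx, 6: ecx=(-21)-6=-27
after sub esi, 2: esi=4-2=2
cmp esi, 0  (cmp 2,0)
jne again: taken
after sub ecx, 6: ecx=(-27)-6=-33
after sub esi, 2: esi=2-2=0
cmp esi, 0  (cmp 0,0)
jne again: not taken
halt.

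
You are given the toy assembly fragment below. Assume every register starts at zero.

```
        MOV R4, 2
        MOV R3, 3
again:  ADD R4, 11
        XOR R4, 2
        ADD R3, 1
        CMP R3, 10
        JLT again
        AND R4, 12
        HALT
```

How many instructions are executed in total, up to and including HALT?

39

after MOV R4, 2: R4=2
after MOV R3, 3: R3=3
after ADD R4, 11: R4=2+11=13
after XOR R4, 2: R4=13^2=15
after ADD R3, 1: R3=3+1=4
CMP R3, 10  (cmp 4,10)
JLT again: taken
after ADD R4, 11: R4=15+11=26
after XOR R4, 2: R4=26^2=24
after ADD R3, 1: R3=4+1=5
CMP R3, 10  (cmp 5,10)
JLT again: taken
after ADD R4, 11: R4=24+11=35
after XOR R4, 2: R4=35^2=33
after ADD R3, 1: R3=5+1=6
CMP R3, 10  (cmp 6,10)
JLT again: taken
after ADD R4, 11: R4=33+11=44
after XOR R4, 2: R4=44^2=46
after ADD R3, 1: R3=6+1=7
CMP R3, 10  (cmp 7,10)
JLT again: taken
after ADD R4, 11: R4=46+11=57
after XOR R4, 2: R4=57^2=59
after ADD R3, 1: R3=7+1=8
CMP R3, 10  (cmp 8,10)
JLT again: taken
after ADD R4, 11: R4=59+11=70
after XOR R4, 2: R4=70^2=68
after ADD R3, 1: R3=8+1=9
CMP R3, 10  (cmp 9,10)
JLT again: taken
after ADD R4, 11: R4=68+11=79
after XOR R4, 2: R4=79^2=77
after ADD R3, 1: R3=9+1=10
CMP R3, 10  (cmp 10,10)
JLT again: not taken
after AND R4, 12: R4=77&12=12
halt.
Total executed instructions: 39.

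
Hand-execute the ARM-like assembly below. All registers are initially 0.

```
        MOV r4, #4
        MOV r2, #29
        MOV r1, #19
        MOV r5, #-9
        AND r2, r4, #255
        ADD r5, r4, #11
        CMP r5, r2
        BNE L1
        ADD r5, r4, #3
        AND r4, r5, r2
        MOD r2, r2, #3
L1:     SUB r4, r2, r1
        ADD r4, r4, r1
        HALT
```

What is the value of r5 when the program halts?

15

r4=4
r2=29
r1=19
r5=-9
r2=4&255=4
r5=4+11=15
CMP r5, r2  (cmp 15,4)
BNE L1: taken
r4=4-19=-15
r4=(-15)+19=4
halt.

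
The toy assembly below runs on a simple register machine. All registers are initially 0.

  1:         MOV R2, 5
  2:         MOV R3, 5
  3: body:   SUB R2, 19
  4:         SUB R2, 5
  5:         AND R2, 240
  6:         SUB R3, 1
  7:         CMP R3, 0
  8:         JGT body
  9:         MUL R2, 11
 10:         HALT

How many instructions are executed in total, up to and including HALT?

R2=5
R3=5
R2=5-19=-14
R2=(-14)-5=-19
R2=(-19)&240=224
R3=5-1=4
CMP R3, 0  (cmp 4,0)
JGT body: taken
R2=224-19=205
R2=205-5=200
R2=200&240=192
R3=4-1=3
CMP R3, 0  (cmp 3,0)
JGT body: taken
R2=192-19=173
R2=173-5=168
R2=168&240=160
R3=3-1=2
CMP R3, 0  (cmp 2,0)
JGT body: taken
R2=160-19=141
R2=141-5=136
R2=136&240=128
R3=2-1=1
CMP R3, 0  (cmp 1,0)
JGT body: taken
R2=128-19=109
R2=109-5=104
R2=104&240=96
R3=1-1=0
CMP R3, 0  (cmp 0,0)
JGT body: not taken
R2=96*11=1056
halt.
Total executed instructions: 34.

34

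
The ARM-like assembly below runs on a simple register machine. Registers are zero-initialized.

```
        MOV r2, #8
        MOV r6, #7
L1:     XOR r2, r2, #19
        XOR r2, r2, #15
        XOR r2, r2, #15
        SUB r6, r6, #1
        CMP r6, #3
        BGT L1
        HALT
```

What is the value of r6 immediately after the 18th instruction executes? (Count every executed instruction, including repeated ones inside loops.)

r2=8
r6=7
r2=8^19=27
r2=27^15=20
r2=20^15=27
r6=7-1=6
CMP r6, #3  (cmp 6,3)
BGT L1: taken
r2=27^19=8
r2=8^15=7
r2=7^15=8
r6=6-1=5
CMP r6, #3  (cmp 5,3)
BGT L1: taken
r2=8^19=27
r2=27^15=20
r2=20^15=27
r6=5-1=4
After step 18: r6 = 4.

4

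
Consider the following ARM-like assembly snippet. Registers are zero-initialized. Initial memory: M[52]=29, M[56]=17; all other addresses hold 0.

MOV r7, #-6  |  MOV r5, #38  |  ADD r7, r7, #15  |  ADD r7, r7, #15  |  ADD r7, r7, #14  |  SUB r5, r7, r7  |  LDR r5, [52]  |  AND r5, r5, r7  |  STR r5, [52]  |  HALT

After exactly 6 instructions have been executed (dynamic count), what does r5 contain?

after MOV r7, #-6: r7=-6
after MOV r5, #38: r5=38
after ADD r7, r7, #15: r7=(-6)+15=9
after ADD r7, r7, #15: r7=9+15=24
after ADD r7, r7, #14: r7=24+14=38
after SUB r5, r7, r7: r5=38-38=0
After step 6: r5 = 0.

0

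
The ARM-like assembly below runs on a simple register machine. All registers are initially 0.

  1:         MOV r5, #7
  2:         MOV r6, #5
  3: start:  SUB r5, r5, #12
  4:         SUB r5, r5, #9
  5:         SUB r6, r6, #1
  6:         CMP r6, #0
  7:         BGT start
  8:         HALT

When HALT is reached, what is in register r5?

-98

after MOV r5, #7: r5=7
after MOV r6, #5: r6=5
after SUB r5, r5, #12: r5=7-12=-5
after SUB r5, r5, #9: r5=(-5)-9=-14
after SUB r6, r6, #1: r6=5-1=4
CMP r6, #0  (cmp 4,0)
BGT start: taken
after SUB r5, r5, #12: r5=(-14)-12=-26
after SUB r5, r5, #9: r5=(-26)-9=-35
after SUB r6, r6, #1: r6=4-1=3
CMP r6, #0  (cmp 3,0)
BGT start: taken
after SUB r5, r5, #12: r5=(-35)-12=-47
after SUB r5, r5, #9: r5=(-47)-9=-56
after SUB r6, r6, #1: r6=3-1=2
CMP r6, #0  (cmp 2,0)
BGT start: taken
after SUB r5, r5, #12: r5=(-56)-12=-68
after SUB r5, r5, #9: r5=(-68)-9=-77
after SUB r6, r6, #1: r6=2-1=1
CMP r6, #0  (cmp 1,0)
BGT start: taken
after SUB r5, r5, #12: r5=(-77)-12=-89
after SUB r5, r5, #9: r5=(-89)-9=-98
after SUB r6, r6, #1: r6=1-1=0
CMP r6, #0  (cmp 0,0)
BGT start: not taken
halt.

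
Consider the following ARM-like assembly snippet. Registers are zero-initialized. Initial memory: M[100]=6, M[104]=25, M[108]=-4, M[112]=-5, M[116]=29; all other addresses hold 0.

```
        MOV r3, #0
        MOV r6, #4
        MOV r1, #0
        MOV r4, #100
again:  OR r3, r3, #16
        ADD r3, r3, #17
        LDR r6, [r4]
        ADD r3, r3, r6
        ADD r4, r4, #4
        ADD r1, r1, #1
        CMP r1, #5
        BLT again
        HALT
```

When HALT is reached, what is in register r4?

120

MOV r3, #0 → r3=0
MOV r6, #4 → r6=4
MOV r1, #0 → r1=0
MOV r4, #100 → r4=100
OR r3, r3, #16 → r3=0|16=16
ADD r3, r3, #17 → r3=16+17=33
LDR r6, [r4] → r6=M[100]=6
ADD r3, r3, r6 → r3=33+6=39
ADD r4, r4, #4 → r4=100+4=104
ADD r1, r1, #1 → r1=0+1=1
CMP r1, #5  (cmp 1,5)
BLT again: taken
OR r3, r3, #16 → r3=39|16=55
ADD r3, r3, #17 → r3=55+17=72
LDR r6, [r4] → r6=M[104]=25
ADD r3, r3, r6 → r3=72+25=97
ADD r4, r4, #4 → r4=104+4=108
ADD r1, r1, #1 → r1=1+1=2
CMP r1, #5  (cmp 2,5)
BLT again: taken
OR r3, r3, #16 → r3=97|16=113
ADD r3, r3, #17 → r3=113+17=130
LDR r6, [r4] → r6=M[108]=-4
ADD r3, r3, r6 → r3=130+(-4)=126
ADD r4, r4, #4 → r4=108+4=112
ADD r1, r1, #1 → r1=2+1=3
CMP r1, #5  (cmp 3,5)
BLT again: taken
OR r3, r3, #16 → r3=126|16=126
ADD r3, r3, #17 → r3=126+17=143
LDR r6, [r4] → r6=M[112]=-5
ADD r3, r3, r6 → r3=143+(-5)=138
ADD r4, r4, #4 → r4=112+4=116
ADD r1, r1, #1 → r1=3+1=4
CMP r1, #5  (cmp 4,5)
BLT again: taken
OR r3, r3, #16 → r3=138|16=154
ADD r3, r3, #17 → r3=154+17=171
LDR r6, [r4] → r6=M[116]=29
ADD r3, r3, r6 → r3=171+29=200
ADD r4, r4, #4 → r4=116+4=120
ADD r1, r1, #1 → r1=4+1=5
CMP r1, #5  (cmp 5,5)
BLT again: not taken
halt.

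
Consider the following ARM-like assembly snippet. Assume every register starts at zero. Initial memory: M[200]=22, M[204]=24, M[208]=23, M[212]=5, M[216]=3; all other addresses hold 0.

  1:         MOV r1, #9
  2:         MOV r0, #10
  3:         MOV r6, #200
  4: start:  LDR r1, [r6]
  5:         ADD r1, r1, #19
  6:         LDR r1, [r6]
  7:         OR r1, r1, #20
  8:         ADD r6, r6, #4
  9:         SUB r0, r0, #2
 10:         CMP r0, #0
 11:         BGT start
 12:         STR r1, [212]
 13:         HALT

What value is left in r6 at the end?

220

r1=9
r0=10
r6=200
r1=M[200]=22
r1=22+19=41
r1=M[200]=22
r1=22|20=22
r6=200+4=204
r0=10-2=8
CMP r0, #0  (cmp 8,0)
BGT start: taken
r1=M[204]=24
r1=24+19=43
r1=M[204]=24
r1=24|20=28
r6=204+4=208
r0=8-2=6
CMP r0, #0  (cmp 6,0)
BGT start: taken
r1=M[208]=23
r1=23+19=42
r1=M[208]=23
r1=23|20=23
r6=208+4=212
r0=6-2=4
CMP r0, #0  (cmp 4,0)
BGT start: taken
r1=M[212]=5
r1=5+19=24
r1=M[212]=5
r1=5|20=21
r6=212+4=216
r0=4-2=2
CMP r0, #0  (cmp 2,0)
BGT start: taken
r1=M[216]=3
r1=3+19=22
r1=M[216]=3
r1=3|20=23
r6=216+4=220
r0=2-2=0
CMP r0, #0  (cmp 0,0)
BGT start: not taken
STR r1, [212] → M[212]=23
halt.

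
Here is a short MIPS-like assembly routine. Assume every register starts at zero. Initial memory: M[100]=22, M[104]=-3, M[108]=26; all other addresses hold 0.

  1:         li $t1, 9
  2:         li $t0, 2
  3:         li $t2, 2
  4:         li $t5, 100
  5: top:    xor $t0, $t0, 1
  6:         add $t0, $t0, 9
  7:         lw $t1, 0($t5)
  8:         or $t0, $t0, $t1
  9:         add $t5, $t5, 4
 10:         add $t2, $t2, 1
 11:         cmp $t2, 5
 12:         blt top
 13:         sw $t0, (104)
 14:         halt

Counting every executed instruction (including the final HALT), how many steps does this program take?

30

after li $t1, 9: $t1=9
after li $t0, 2: $t0=2
after li $t2, 2: $t2=2
after li $t5, 100: $t5=100
after xor $t0, $t0, 1: $t0=2^1=3
after add $t0, $t0, 9: $t0=3+9=12
after lw $t1, 0($t5): $t1=M[100]=22
after or $t0, $t0, $t1: $t0=12|22=30
after add $t5, $t5, 4: $t5=100+4=104
after add $t2, $t2, 1: $t2=2+1=3
cmp $t2, 5  (cmp 3,5)
blt top: taken
after xor $t0, $t0, 1: $t0=30^1=31
after add $t0, $t0, 9: $t0=31+9=40
after lw $t1, 0($t5): $t1=M[104]=-3
after or $t0, $t0, $t1: $t0=40|(-3)=-3
after add $t5, $t5, 4: $t5=104+4=108
after add $t2, $t2, 1: $t2=3+1=4
cmp $t2, 5  (cmp 4,5)
blt top: taken
after xor $t0, $t0, 1: $t0=(-3)^1=-4
after add $t0, $t0, 9: $t0=(-4)+9=5
after lw $t1, 0($t5): $t1=M[108]=26
after or $t0, $t0, $t1: $t0=5|26=31
after add $t5, $t5, 4: $t5=108+4=112
after add $t2, $t2, 1: $t2=4+1=5
cmp $t2, 5  (cmp 5,5)
blt top: not taken
sw $t0, (104) → M[104]=31
halt.
Total executed instructions: 30.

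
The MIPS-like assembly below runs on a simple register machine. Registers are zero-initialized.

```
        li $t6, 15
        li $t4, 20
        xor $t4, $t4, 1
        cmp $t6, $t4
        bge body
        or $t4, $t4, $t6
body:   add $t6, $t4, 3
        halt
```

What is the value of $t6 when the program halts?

34

li $t6, 15 → $t6=15
li $t4, 20 → $t4=20
xor $t4, $t4, 1 → $t4=20^1=21
cmp $t6, $t4  (cmp 15,21)
bge body: not taken
or $t4, $t4, $t6 → $t4=21|15=31
add $t6, $t4, 3 → $t6=31+3=34
halt.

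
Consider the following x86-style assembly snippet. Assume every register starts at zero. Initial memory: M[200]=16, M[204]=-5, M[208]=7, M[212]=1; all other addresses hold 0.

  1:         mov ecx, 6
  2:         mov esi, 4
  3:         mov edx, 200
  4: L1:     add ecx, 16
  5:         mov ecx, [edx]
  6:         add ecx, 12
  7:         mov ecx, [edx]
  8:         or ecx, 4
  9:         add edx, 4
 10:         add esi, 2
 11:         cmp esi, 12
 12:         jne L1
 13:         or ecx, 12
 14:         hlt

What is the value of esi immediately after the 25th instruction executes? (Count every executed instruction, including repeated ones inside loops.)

after mov ecx, 6: ecx=6
after mov esi, 4: esi=4
after mov edx, 200: edx=200
after add ecx, 16: ecx=6+16=22
after mov ecx, [edx]: ecx=M[200]=16
after add ecx, 12: ecx=16+12=28
after mov ecx, [edx]: ecx=M[200]=16
after or ecx, 4: ecx=16|4=20
after add edx, 4: edx=200+4=204
after add esi, 2: esi=4+2=6
cmp esi, 12  (cmp 6,12)
jne L1: taken
after add ecx, 16: ecx=20+16=36
after mov ecx, [edx]: ecx=M[204]=-5
after add ecx, 12: ecx=(-5)+12=7
after mov ecx, [edx]: ecx=M[204]=-5
after or ecx, 4: ecx=(-5)|4=-1
after add edx, 4: edx=204+4=208
after add esi, 2: esi=6+2=8
cmp esi, 12  (cmp 8,12)
jne L1: taken
after add ecx, 16: ecx=(-1)+16=15
after mov ecx, [edx]: ecx=M[208]=7
after add ecx, 12: ecx=7+12=19
after mov ecx, [edx]: ecx=M[208]=7
After step 25: esi = 8.

8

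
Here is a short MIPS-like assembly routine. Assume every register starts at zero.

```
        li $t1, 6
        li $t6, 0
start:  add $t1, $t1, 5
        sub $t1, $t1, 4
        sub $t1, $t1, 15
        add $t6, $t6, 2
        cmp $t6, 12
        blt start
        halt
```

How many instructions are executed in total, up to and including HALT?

39

$t1=6
$t6=0
$t1=6+5=11
$t1=11-4=7
$t1=7-15=-8
$t6=0+2=2
cmp $t6, 12  (cmp 2,12)
blt start: taken
$t1=(-8)+5=-3
$t1=(-3)-4=-7
$t1=(-7)-15=-22
$t6=2+2=4
cmp $t6, 12  (cmp 4,12)
blt start: taken
$t1=(-22)+5=-17
$t1=(-17)-4=-21
$t1=(-21)-15=-36
$t6=4+2=6
cmp $t6, 12  (cmp 6,12)
blt start: taken
$t1=(-36)+5=-31
$t1=(-31)-4=-35
$t1=(-35)-15=-50
$t6=6+2=8
cmp $t6, 12  (cmp 8,12)
blt start: taken
$t1=(-50)+5=-45
$t1=(-45)-4=-49
$t1=(-49)-15=-64
$t6=8+2=10
cmp $t6, 12  (cmp 10,12)
blt start: taken
$t1=(-64)+5=-59
$t1=(-59)-4=-63
$t1=(-63)-15=-78
$t6=10+2=12
cmp $t6, 12  (cmp 12,12)
blt start: not taken
halt.
Total executed instructions: 39.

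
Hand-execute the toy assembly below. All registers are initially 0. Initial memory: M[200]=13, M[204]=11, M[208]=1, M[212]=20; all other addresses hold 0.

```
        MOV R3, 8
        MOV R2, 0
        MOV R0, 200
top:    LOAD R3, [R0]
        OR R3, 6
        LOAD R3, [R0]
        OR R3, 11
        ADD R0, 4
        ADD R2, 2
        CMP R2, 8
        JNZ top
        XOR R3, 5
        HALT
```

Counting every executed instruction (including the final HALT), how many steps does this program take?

37

after MOV R3, 8: R3=8
after MOV R2, 0: R2=0
after MOV R0, 200: R0=200
after LOAD R3, [R0]: R3=M[200]=13
after OR R3, 6: R3=13|6=15
after LOAD R3, [R0]: R3=M[200]=13
after OR R3, 11: R3=13|11=15
after ADD R0, 4: R0=200+4=204
after ADD R2, 2: R2=0+2=2
CMP R2, 8  (cmp 2,8)
JNZ top: taken
after LOAD R3, [R0]: R3=M[204]=11
after OR R3, 6: R3=11|6=15
after LOAD R3, [R0]: R3=M[204]=11
after OR R3, 11: R3=11|11=11
after ADD R0, 4: R0=204+4=208
after ADD R2, 2: R2=2+2=4
CMP R2, 8  (cmp 4,8)
JNZ top: taken
after LOAD R3, [R0]: R3=M[208]=1
after OR R3, 6: R3=1|6=7
after LOAD R3, [R0]: R3=M[208]=1
after OR R3, 11: R3=1|11=11
after ADD R0, 4: R0=208+4=212
after ADD R2, 2: R2=4+2=6
CMP R2, 8  (cmp 6,8)
JNZ top: taken
after LOAD R3, [R0]: R3=M[212]=20
after OR R3, 6: R3=20|6=22
after LOAD R3, [R0]: R3=M[212]=20
after OR R3, 11: R3=20|11=31
after ADD R0, 4: R0=212+4=216
after ADD R2, 2: R2=6+2=8
CMP R2, 8  (cmp 8,8)
JNZ top: not taken
after XOR R3, 5: R3=31^5=26
halt.
Total executed instructions: 37.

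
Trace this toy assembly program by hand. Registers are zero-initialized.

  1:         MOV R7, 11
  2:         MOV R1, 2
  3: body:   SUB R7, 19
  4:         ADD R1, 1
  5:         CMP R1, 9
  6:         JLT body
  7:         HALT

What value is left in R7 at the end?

MOV R7, 11 → R7=11
MOV R1, 2 → R1=2
SUB R7, 19 → R7=11-19=-8
ADD R1, 1 → R1=2+1=3
CMP R1, 9  (cmp 3,9)
JLT body: taken
SUB R7, 19 → R7=(-8)-19=-27
ADD R1, 1 → R1=3+1=4
CMP R1, 9  (cmp 4,9)
JLT body: taken
SUB R7, 19 → R7=(-27)-19=-46
ADD R1, 1 → R1=4+1=5
CMP R1, 9  (cmp 5,9)
JLT body: taken
SUB R7, 19 → R7=(-46)-19=-65
ADD R1, 1 → R1=5+1=6
CMP R1, 9  (cmp 6,9)
JLT body: taken
SUB R7, 19 → R7=(-65)-19=-84
ADD R1, 1 → R1=6+1=7
CMP R1, 9  (cmp 7,9)
JLT body: taken
SUB R7, 19 → R7=(-84)-19=-103
ADD R1, 1 → R1=7+1=8
CMP R1, 9  (cmp 8,9)
JLT body: taken
SUB R7, 19 → R7=(-103)-19=-122
ADD R1, 1 → R1=8+1=9
CMP R1, 9  (cmp 9,9)
JLT body: not taken
halt.

-122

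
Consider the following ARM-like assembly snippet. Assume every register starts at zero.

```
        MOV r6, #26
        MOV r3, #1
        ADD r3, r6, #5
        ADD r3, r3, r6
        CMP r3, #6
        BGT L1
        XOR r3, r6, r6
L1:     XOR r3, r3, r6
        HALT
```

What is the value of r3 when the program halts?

r6=26
r3=1
r3=26+5=31
r3=31+26=57
CMP r3, #6  (cmp 57,6)
BGT L1: taken
r3=57^26=35
halt.

35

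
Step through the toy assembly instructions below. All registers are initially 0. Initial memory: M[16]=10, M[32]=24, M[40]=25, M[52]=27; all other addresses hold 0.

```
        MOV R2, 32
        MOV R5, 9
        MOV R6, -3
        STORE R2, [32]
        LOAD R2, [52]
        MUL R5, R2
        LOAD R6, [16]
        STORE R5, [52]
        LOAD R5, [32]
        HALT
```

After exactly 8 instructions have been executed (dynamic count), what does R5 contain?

243

MOV R2, 32 → R2=32
MOV R5, 9 → R5=9
MOV R6, -3 → R6=-3
STORE R2, [32] → M[32]=32
LOAD R2, [52] → R2=M[52]=27
MUL R5, R2 → R5=9*27=243
LOAD R6, [16] → R6=M[16]=10
STORE R5, [52] → M[52]=243
After step 8: R5 = 243.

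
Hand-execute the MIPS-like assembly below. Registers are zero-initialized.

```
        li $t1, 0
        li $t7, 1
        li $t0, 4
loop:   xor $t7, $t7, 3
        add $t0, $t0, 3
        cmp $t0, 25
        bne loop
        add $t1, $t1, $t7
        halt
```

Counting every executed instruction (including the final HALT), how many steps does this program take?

33

after li $t1, 0: $t1=0
after li $t7, 1: $t7=1
after li $t0, 4: $t0=4
after xor $t7, $t7, 3: $t7=1^3=2
after add $t0, $t0, 3: $t0=4+3=7
cmp $t0, 25  (cmp 7,25)
bne loop: taken
after xor $t7, $t7, 3: $t7=2^3=1
after add $t0, $t0, 3: $t0=7+3=10
cmp $t0, 25  (cmp 10,25)
bne loop: taken
after xor $t7, $t7, 3: $t7=1^3=2
after add $t0, $t0, 3: $t0=10+3=13
cmp $t0, 25  (cmp 13,25)
bne loop: taken
after xor $t7, $t7, 3: $t7=2^3=1
after add $t0, $t0, 3: $t0=13+3=16
cmp $t0, 25  (cmp 16,25)
bne loop: taken
after xor $t7, $t7, 3: $t7=1^3=2
after add $t0, $t0, 3: $t0=16+3=19
cmp $t0, 25  (cmp 19,25)
bne loop: taken
after xor $t7, $t7, 3: $t7=2^3=1
after add $t0, $t0, 3: $t0=19+3=22
cmp $t0, 25  (cmp 22,25)
bne loop: taken
after xor $t7, $t7, 3: $t7=1^3=2
after add $t0, $t0, 3: $t0=22+3=25
cmp $t0, 25  (cmp 25,25)
bne loop: not taken
after add $t1, $t1, $t7: $t1=0+2=2
halt.
Total executed instructions: 33.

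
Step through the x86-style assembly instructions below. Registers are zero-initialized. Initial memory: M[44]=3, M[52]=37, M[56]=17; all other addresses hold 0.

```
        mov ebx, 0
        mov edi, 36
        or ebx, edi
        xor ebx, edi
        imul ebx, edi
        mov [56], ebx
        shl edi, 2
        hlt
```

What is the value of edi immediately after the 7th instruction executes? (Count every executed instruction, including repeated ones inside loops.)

144

mov ebx, 0 → ebx=0
mov edi, 36 → edi=36
or ebx, edi → ebx=0|36=36
xor ebx, edi → ebx=36^36=0
imul ebx, edi → ebx=0*36=0
mov [56], ebx → M[56]=0
shl edi, 2 → edi=36<<2=144
After step 7: edi = 144.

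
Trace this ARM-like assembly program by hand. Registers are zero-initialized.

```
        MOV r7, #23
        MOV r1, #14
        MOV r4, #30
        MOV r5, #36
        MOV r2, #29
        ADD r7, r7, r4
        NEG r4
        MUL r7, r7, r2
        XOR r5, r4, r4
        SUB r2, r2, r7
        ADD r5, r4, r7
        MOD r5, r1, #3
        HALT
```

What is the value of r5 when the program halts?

r7=23
r1=14
r4=30
r5=36
r2=29
r7=23+30=53
r4=-(30)=-30
r7=53*29=1537
r5=(-30)^(-30)=0
r2=29-1537=-1508
r5=(-30)+1537=1507
r5=14%3=2
halt.

2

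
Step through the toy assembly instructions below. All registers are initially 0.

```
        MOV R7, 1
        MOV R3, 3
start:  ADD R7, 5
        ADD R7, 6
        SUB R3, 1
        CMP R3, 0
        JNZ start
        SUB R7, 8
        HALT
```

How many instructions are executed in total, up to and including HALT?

after MOV R7, 1: R7=1
after MOV R3, 3: R3=3
after ADD R7, 5: R7=1+5=6
after ADD R7, 6: R7=6+6=12
after SUB R3, 1: R3=3-1=2
CMP R3, 0  (cmp 2,0)
JNZ start: taken
after ADD R7, 5: R7=12+5=17
after ADD R7, 6: R7=17+6=23
after SUB R3, 1: R3=2-1=1
CMP R3, 0  (cmp 1,0)
JNZ start: taken
after ADD R7, 5: R7=23+5=28
after ADD R7, 6: R7=28+6=34
after SUB R3, 1: R3=1-1=0
CMP R3, 0  (cmp 0,0)
JNZ start: not taken
after SUB R7, 8: R7=34-8=26
halt.
Total executed instructions: 19.

19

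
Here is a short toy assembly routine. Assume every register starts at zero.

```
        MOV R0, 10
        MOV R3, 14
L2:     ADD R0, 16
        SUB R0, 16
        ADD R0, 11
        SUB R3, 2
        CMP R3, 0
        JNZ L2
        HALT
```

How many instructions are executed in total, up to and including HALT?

45

MOV R0, 10 → R0=10
MOV R3, 14 → R3=14
ADD R0, 16 → R0=10+16=26
SUB R0, 16 → R0=26-16=10
ADD R0, 11 → R0=10+11=21
SUB R3, 2 → R3=14-2=12
CMP R3, 0  (cmp 12,0)
JNZ L2: taken
ADD R0, 16 → R0=21+16=37
SUB R0, 16 → R0=37-16=21
ADD R0, 11 → R0=21+11=32
SUB R3, 2 → R3=12-2=10
CMP R3, 0  (cmp 10,0)
JNZ L2: taken
ADD R0, 16 → R0=32+16=48
SUB R0, 16 → R0=48-16=32
ADD R0, 11 → R0=32+11=43
SUB R3, 2 → R3=10-2=8
CMP R3, 0  (cmp 8,0)
JNZ L2: taken
ADD R0, 16 → R0=43+16=59
SUB R0, 16 → R0=59-16=43
ADD R0, 11 → R0=43+11=54
SUB R3, 2 → R3=8-2=6
CMP R3, 0  (cmp 6,0)
JNZ L2: taken
ADD R0, 16 → R0=54+16=70
SUB R0, 16 → R0=70-16=54
ADD R0, 11 → R0=54+11=65
SUB R3, 2 → R3=6-2=4
CMP R3, 0  (cmp 4,0)
JNZ L2: taken
ADD R0, 16 → R0=65+16=81
SUB R0, 16 → R0=81-16=65
ADD R0, 11 → R0=65+11=76
SUB R3, 2 → R3=4-2=2
CMP R3, 0  (cmp 2,0)
JNZ L2: taken
ADD R0, 16 → R0=76+16=92
SUB R0, 16 → R0=92-16=76
ADD R0, 11 → R0=76+11=87
SUB R3, 2 → R3=2-2=0
CMP R3, 0  (cmp 0,0)
JNZ L2: not taken
halt.
Total executed instructions: 45.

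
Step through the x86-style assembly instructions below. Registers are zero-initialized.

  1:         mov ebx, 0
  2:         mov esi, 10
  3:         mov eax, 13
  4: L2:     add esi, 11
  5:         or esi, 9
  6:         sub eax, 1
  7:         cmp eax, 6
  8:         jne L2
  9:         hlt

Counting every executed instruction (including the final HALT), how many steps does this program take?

39

ebx=0
esi=10
eax=13
esi=10+11=21
esi=21|9=29
eax=13-1=12
cmp eax, 6  (cmp 12,6)
jne L2: taken
esi=29+11=40
esi=40|9=41
eax=12-1=11
cmp eax, 6  (cmp 11,6)
jne L2: taken
esi=41+11=52
esi=52|9=61
eax=11-1=10
cmp eax, 6  (cmp 10,6)
jne L2: taken
esi=61+11=72
esi=72|9=73
eax=10-1=9
cmp eax, 6  (cmp 9,6)
jne L2: taken
esi=73+11=84
esi=84|9=93
eax=9-1=8
cmp eax, 6  (cmp 8,6)
jne L2: taken
esi=93+11=104
esi=104|9=105
eax=8-1=7
cmp eax, 6  (cmp 7,6)
jne L2: taken
esi=105+11=116
esi=116|9=125
eax=7-1=6
cmp eax, 6  (cmp 6,6)
jne L2: not taken
halt.
Total executed instructions: 39.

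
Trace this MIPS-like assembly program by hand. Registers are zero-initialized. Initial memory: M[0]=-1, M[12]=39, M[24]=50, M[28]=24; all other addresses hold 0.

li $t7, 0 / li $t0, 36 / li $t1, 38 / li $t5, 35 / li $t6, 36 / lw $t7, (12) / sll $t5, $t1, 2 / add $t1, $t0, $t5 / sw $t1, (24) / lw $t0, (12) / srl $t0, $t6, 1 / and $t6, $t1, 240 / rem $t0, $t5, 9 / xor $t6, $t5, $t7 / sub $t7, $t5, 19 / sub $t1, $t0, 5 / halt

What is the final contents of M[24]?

$t7=0
$t0=36
$t1=38
$t5=35
$t6=36
$t7=M[12]=39
$t5=38<<2=152
$t1=36+152=188
sw $t1, (24) → M[24]=188
$t0=M[12]=39
$t0=36>>1=18
$t6=188&240=176
$t0=152%9=8
$t6=152^39=191
$t7=152-19=133
$t1=8-5=3
halt.

188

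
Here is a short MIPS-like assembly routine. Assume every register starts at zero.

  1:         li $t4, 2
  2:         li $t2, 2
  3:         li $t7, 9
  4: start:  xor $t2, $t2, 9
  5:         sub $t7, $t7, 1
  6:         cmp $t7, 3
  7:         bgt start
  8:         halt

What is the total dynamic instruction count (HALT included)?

li $t4, 2 → $t4=2
li $t2, 2 → $t2=2
li $t7, 9 → $t7=9
xor $t2, $t2, 9 → $t2=2^9=11
sub $t7, $t7, 1 → $t7=9-1=8
cmp $t7, 3  (cmp 8,3)
bgt start: taken
xor $t2, $t2, 9 → $t2=11^9=2
sub $t7, $t7, 1 → $t7=8-1=7
cmp $t7, 3  (cmp 7,3)
bgt start: taken
xor $t2, $t2, 9 → $t2=2^9=11
sub $t7, $t7, 1 → $t7=7-1=6
cmp $t7, 3  (cmp 6,3)
bgt start: taken
xor $t2, $t2, 9 → $t2=11^9=2
sub $t7, $t7, 1 → $t7=6-1=5
cmp $t7, 3  (cmp 5,3)
bgt start: taken
xor $t2, $t2, 9 → $t2=2^9=11
sub $t7, $t7, 1 → $t7=5-1=4
cmp $t7, 3  (cmp 4,3)
bgt start: taken
xor $t2, $t2, 9 → $t2=11^9=2
sub $t7, $t7, 1 → $t7=4-1=3
cmp $t7, 3  (cmp 3,3)
bgt start: not taken
halt.
Total executed instructions: 28.

28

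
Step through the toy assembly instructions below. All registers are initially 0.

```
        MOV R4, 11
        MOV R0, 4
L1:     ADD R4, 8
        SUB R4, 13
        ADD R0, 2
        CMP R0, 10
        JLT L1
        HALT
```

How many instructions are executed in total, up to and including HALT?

after MOV R4, 11: R4=11
after MOV R0, 4: R0=4
after ADD R4, 8: R4=11+8=19
after SUB R4, 13: R4=19-13=6
after ADD R0, 2: R0=4+2=6
CMP R0, 10  (cmp 6,10)
JLT L1: taken
after ADD R4, 8: R4=6+8=14
after SUB R4, 13: R4=14-13=1
after ADD R0, 2: R0=6+2=8
CMP R0, 10  (cmp 8,10)
JLT L1: taken
after ADD R4, 8: R4=1+8=9
after SUB R4, 13: R4=9-13=-4
after ADD R0, 2: R0=8+2=10
CMP R0, 10  (cmp 10,10)
JLT L1: not taken
halt.
Total executed instructions: 18.

18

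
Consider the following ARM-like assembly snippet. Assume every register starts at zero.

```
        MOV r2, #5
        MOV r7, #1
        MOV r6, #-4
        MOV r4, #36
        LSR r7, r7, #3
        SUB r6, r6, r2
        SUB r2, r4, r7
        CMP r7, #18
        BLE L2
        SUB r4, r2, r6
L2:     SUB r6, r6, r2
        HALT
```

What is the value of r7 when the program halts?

MOV r2, #5 → r2=5
MOV r7, #1 → r7=1
MOV r6, #-4 → r6=-4
MOV r4, #36 → r4=36
LSR r7, r7, #3 → r7=1>>3=0
SUB r6, r6, r2 → r6=(-4)-5=-9
SUB r2, r4, r7 → r2=36-0=36
CMP r7, #18  (cmp 0,18)
BLE L2: taken
SUB r6, r6, r2 → r6=(-9)-36=-45
halt.

0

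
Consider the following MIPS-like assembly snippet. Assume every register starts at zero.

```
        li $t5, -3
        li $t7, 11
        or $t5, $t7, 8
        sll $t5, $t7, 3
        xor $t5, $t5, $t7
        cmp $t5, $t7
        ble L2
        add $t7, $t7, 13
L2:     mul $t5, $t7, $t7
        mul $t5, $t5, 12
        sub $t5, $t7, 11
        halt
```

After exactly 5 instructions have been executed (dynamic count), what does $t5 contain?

after li $t5, -3: $t5=-3
after li $t7, 11: $t7=11
after or $t5, $t7, 8: $t5=11|8=11
after sll $t5, $t7, 3: $t5=11<<3=88
after xor $t5, $t5, $t7: $t5=88^11=83
After step 5: $t5 = 83.

83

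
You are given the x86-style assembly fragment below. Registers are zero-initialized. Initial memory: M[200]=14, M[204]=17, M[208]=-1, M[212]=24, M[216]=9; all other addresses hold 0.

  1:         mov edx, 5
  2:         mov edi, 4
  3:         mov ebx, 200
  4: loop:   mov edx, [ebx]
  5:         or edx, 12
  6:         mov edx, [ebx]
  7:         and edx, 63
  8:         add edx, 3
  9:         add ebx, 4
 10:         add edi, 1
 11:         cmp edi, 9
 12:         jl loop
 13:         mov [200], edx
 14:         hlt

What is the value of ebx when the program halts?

220

after mov edx, 5: edx=5
after mov edi, 4: edi=4
after mov ebx, 200: ebx=200
after mov edx, [ebx]: edx=M[200]=14
after or edx, 12: edx=14|12=14
after mov edx, [ebx]: edx=M[200]=14
after and edx, 63: edx=14&63=14
after add edx, 3: edx=14+3=17
after add ebx, 4: ebx=200+4=204
after add edi, 1: edi=4+1=5
cmp edi, 9  (cmp 5,9)
jl loop: taken
after mov edx, [ebx]: edx=M[204]=17
after or edx, 12: edx=17|12=29
after mov edx, [ebx]: edx=M[204]=17
after and edx, 63: edx=17&63=17
after add edx, 3: edx=17+3=20
after add ebx, 4: ebx=204+4=208
after add edi, 1: edi=5+1=6
cmp edi, 9  (cmp 6,9)
jl loop: taken
after mov edx, [ebx]: edx=M[208]=-1
after or edx, 12: edx=(-1)|12=-1
after mov edx, [ebx]: edx=M[208]=-1
after and edx, 63: edx=(-1)&63=63
after add edx, 3: edx=63+3=66
after add ebx, 4: ebx=208+4=212
after add edi, 1: edi=6+1=7
cmp edi, 9  (cmp 7,9)
jl loop: taken
after mov edx, [ebx]: edx=M[212]=24
after or edx, 12: edx=24|12=28
after mov edx, [ebx]: edx=M[212]=24
after and edx, 63: edx=24&63=24
after add edx, 3: edx=24+3=27
after add ebx, 4: ebx=212+4=216
after add edi, 1: edi=7+1=8
cmp edi, 9  (cmp 8,9)
jl loop: taken
after mov edx, [ebx]: edx=M[216]=9
after or edx, 12: edx=9|12=13
after mov edx, [ebx]: edx=M[216]=9
after and edx, 63: edx=9&63=9
after add edx, 3: edx=9+3=12
after add ebx, 4: ebx=216+4=220
after add edi, 1: edi=8+1=9
cmp edi, 9  (cmp 9,9)
jl loop: not taken
mov [200], edx → M[200]=12
halt.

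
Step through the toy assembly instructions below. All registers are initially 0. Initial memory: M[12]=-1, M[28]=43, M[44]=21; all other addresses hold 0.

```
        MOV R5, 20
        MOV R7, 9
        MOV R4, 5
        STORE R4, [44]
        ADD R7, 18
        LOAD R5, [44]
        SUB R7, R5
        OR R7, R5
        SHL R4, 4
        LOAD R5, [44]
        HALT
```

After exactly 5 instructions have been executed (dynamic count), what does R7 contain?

R5=20
R7=9
R4=5
STORE R4, [44] → M[44]=5
R7=9+18=27
After step 5: R7 = 27.

27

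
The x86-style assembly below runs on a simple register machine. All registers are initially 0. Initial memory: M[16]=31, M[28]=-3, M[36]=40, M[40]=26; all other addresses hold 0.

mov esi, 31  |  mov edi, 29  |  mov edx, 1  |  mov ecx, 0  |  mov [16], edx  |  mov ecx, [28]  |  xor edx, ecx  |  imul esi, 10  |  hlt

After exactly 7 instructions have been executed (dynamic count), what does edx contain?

-4

esi=31
edi=29
edx=1
ecx=0
mov [16], edx → M[16]=1
ecx=M[28]=-3
edx=1^(-3)=-4
After step 7: edx = -4.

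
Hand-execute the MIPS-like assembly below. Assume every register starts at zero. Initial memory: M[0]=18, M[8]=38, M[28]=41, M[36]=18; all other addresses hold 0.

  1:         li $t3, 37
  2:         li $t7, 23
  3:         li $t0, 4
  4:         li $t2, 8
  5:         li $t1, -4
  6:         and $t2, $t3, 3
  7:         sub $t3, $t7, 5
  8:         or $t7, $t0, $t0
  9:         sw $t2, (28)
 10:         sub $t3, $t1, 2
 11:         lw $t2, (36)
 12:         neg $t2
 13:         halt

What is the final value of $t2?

-18

after li $t3, 37: $t3=37
after li $t7, 23: $t7=23
after li $t0, 4: $t0=4
after li $t2, 8: $t2=8
after li $t1, -4: $t1=-4
after and $t2, $t3, 3: $t2=37&3=1
after sub $t3, $t7, 5: $t3=23-5=18
after or $t7, $t0, $t0: $t7=4|4=4
sw $t2, (28) → M[28]=1
after sub $t3, $t1, 2: $t3=(-4)-2=-6
after lw $t2, (36): $t2=M[36]=18
after neg $t2: $t2=-(18)=-18
halt.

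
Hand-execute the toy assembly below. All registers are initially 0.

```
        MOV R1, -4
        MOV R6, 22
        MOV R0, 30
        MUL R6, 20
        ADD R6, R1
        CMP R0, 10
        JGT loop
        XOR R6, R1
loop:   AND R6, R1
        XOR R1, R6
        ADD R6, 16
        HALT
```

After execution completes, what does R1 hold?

MOV R1, -4 → R1=-4
MOV R6, 22 → R6=22
MOV R0, 30 → R0=30
MUL R6, 20 → R6=22*20=440
ADD R6, R1 → R6=440+(-4)=436
CMP R0, 10  (cmp 30,10)
JGT loop: taken
AND R6, R1 → R6=436&(-4)=436
XOR R1, R6 → R1=(-4)^436=-440
ADD R6, 16 → R6=436+16=452
halt.

-440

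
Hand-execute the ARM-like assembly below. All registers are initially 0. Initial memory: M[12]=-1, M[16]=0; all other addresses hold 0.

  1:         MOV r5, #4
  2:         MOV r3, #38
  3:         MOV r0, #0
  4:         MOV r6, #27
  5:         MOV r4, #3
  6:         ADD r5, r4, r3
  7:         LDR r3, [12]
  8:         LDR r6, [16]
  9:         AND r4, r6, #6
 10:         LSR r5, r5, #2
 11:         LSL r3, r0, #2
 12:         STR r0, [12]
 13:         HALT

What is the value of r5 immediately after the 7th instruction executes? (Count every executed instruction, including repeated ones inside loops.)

r5=4
r3=38
r0=0
r6=27
r4=3
r5=3+38=41
r3=M[12]=-1
After step 7: r5 = 41.

41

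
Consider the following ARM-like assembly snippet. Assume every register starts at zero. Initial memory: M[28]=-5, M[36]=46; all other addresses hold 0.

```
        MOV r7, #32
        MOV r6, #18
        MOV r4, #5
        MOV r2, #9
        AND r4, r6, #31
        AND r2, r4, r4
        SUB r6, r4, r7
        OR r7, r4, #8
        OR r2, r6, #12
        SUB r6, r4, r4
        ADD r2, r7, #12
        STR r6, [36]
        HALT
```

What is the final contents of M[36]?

0

after MOV r7, #32: r7=32
after MOV r6, #18: r6=18
after MOV r4, #5: r4=5
after MOV r2, #9: r2=9
after AND r4, r6, #31: r4=18&31=18
after AND r2, r4, r4: r2=18&18=18
after SUB r6, r4, r7: r6=18-32=-14
after OR r7, r4, #8: r7=18|8=26
after OR r2, r6, #12: r2=(-14)|12=-2
after SUB r6, r4, r4: r6=18-18=0
after ADD r2, r7, #12: r2=26+12=38
STR r6, [36] → M[36]=0
halt.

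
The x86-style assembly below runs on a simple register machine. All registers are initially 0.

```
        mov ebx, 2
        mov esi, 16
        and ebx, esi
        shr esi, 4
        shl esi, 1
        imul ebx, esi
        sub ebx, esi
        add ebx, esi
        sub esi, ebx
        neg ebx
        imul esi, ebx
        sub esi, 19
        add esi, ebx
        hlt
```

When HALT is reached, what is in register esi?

after mov ebx, 2: ebx=2
after mov esi, 16: esi=16
after and ebx, esi: ebx=2&16=0
after shr esi, 4: esi=16>>4=1
after shl esi, 1: esi=1<<1=2
after imul ebx, esi: ebx=0*2=0
after sub ebx, esi: ebx=0-2=-2
after add ebx, esi: ebx=(-2)+2=0
after sub esi, ebx: esi=2-0=2
after neg ebx: ebx=-(0)=0
after imul esi, ebx: esi=2*0=0
after sub esi, 19: esi=0-19=-19
after add esi, ebx: esi=(-19)+0=-19
halt.

-19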